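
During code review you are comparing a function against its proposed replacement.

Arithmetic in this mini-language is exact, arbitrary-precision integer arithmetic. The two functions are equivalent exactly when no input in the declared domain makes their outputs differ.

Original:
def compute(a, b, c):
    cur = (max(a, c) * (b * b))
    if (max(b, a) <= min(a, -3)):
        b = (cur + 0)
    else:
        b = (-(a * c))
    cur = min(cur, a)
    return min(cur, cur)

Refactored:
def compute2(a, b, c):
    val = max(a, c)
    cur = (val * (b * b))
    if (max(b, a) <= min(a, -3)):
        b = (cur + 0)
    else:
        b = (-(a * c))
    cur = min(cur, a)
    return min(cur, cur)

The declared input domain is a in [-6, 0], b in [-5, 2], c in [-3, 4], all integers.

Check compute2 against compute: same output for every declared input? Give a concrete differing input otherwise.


The two are interchangeable: local variable names differ, statement counts differ, and every declared input agrees.
Tracing a=0, b=2, c=-2: compute: cur becomes 0; next (max(b, a) <= min(a, -3)) evaluates to false; next b becomes 0; next cur becomes 0; next final value 0 | compute2: val becomes 0; next cur becomes 0; next (max(b, a) <= min(a, -3)) evaluates to false; next b becomes 0; next cur becomes 0; next final value 0 — matching result 0.
Checked all 448 inputs in the declared domain: the outputs agree on every one.
verdict: equivalent


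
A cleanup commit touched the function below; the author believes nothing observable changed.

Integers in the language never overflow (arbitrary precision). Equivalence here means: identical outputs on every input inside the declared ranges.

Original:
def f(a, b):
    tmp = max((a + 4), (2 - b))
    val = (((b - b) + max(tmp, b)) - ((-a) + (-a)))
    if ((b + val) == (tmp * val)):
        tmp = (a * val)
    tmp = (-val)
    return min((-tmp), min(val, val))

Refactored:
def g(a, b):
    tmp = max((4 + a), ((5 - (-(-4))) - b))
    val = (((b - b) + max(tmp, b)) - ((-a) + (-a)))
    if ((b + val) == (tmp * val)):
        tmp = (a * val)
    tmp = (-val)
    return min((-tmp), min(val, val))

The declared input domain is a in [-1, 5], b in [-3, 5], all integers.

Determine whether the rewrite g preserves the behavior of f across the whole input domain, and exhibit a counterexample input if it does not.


At a=-1, b=-3: f gives 3, g gives 2.
verdict: not equivalent; witness: a=-1, b=-3


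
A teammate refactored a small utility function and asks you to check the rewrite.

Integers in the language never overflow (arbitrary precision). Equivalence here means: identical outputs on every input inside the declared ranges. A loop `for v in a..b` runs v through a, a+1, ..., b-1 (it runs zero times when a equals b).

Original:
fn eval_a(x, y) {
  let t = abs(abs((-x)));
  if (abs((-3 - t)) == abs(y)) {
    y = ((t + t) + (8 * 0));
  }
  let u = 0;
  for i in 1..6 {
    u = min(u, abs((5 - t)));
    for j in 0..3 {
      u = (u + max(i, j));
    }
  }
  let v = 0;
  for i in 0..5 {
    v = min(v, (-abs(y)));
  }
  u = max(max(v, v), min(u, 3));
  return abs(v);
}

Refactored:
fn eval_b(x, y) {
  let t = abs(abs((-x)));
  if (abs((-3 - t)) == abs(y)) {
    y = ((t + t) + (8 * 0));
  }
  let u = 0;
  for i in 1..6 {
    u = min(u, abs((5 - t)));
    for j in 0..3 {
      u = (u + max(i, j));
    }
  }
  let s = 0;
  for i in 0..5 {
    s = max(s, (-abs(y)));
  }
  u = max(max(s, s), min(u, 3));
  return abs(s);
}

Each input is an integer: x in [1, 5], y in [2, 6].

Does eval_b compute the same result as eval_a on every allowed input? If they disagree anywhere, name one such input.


These are not equivalent — on x=1, y=2 the outputs split (2 vs 0).
eval_a: t becomes 1; next (abs((-3 - t)) == abs(y)) evaluates to false; next u becomes 0; next at i=1:; next u becomes 0; next at j=0:; next u becomes 1; next at j=1:; next u becomes 2; next at j=2:; next u becomes 4; next at i=2:; next u becomes 4; next at j=0:; next u becomes 6; next at j=1:; next u becomes 8; next at j=2:; next u becomes 10; next at i=3:; next u becomes 4; next at j=0:; next u becomes 7; next at j=1:; next u becomes 10; next at j=2:; next u becomes 13; next at i=4:; next u becomes 4; next at j=0:; next u becomes 8; next at j=1:; next u becomes 12; next at j=2:; next u becomes 16; next at i=5:; next u becomes 4; next at j=0:; next u becomes 9; next at j=1:; next u becomes 14; next at j=2:; next u becomes 19; next v becomes 0; next at i=0:; next v becomes -2; next at i=1:; next v becomes -2; next at i=2:; next v becomes -2; next at i=3:; next v becomes -2; next at i=4:; next v becomes -2; next u becomes 3; next final value 2
eval_b: t becomes 1; next (abs((-3 - t)) == abs(y)) evaluates to false; next u becomes 0; next at i=1:; next u becomes 0; next at j=0:; next u becomes 1; next at j=1:; next u becomes 2; next at j=2:; next u becomes 4; next at i=2:; next u becomes 4; next at j=0:; next u becomes 6; next at j=1:; next u becomes 8; next at j=2:; next u becomes 10; next at i=3:; next u becomes 4; next at j=0:; next u becomes 7; next at j=1:; next u becomes 10; next at j=2:; next u becomes 13; next at i=4:; next u becomes 4; next at j=0:; next u becomes 8; next at j=1:; next u becomes 12; next at j=2:; next u becomes 16; next at i=5:; next u becomes 4; next at j=0:; next u becomes 9; next at j=1:; next u becomes 14; next at j=2:; next u becomes 19; next s becomes 0; next at i=0:; next s becomes 0; next at i=1:; next s becomes 0; next at i=2:; next s becomes 0; next at i=3:; next s becomes 0; next at i=4:; next s becomes 0; next u becomes 3; next final value 0
verdict: not equivalent; witness: x=1, y=2


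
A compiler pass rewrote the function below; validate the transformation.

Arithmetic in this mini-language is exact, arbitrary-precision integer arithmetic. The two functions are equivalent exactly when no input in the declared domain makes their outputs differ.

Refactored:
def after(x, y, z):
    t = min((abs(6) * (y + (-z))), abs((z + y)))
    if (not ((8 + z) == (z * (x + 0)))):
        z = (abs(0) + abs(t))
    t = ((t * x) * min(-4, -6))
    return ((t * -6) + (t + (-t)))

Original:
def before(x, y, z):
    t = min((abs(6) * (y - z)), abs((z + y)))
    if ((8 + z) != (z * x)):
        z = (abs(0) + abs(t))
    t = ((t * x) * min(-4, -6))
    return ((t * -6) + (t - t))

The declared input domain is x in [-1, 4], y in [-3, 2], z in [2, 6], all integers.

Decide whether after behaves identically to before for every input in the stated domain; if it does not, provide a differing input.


The two versions differ — the changes include boolean connective usage differs; and comparison usage differs; and constant usage differs; and arithmetic usage differs.
Spot check at x=2, y=-3, z=4 — before: t := -42 | ((8 + z) != (z * x)): true | z := 42 | t := 504 | result -3024. after: t := -42 | (not ((8 + z) == (z * (x + 0)))): true | z := 42 | t := 504 | result -3024. Both give -3024.
Across all 180 domain points the two functions coincide.
verdict: equivalent


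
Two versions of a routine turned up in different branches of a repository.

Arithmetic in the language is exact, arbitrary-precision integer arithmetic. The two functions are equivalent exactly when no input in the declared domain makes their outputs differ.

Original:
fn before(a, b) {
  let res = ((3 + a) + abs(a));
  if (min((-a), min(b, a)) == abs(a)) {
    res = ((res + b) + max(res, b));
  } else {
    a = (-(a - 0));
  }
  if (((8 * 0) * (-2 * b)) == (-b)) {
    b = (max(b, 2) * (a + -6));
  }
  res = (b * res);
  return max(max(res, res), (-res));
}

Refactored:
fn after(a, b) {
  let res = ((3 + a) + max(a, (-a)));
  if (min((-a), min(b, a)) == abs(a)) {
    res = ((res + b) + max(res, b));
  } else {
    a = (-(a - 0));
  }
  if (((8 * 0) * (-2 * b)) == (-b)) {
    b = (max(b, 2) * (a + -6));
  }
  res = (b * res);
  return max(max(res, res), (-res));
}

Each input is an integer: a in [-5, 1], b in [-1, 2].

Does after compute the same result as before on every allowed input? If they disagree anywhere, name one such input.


The two are interchangeable: min/max/abs usage differs, and every declared input agrees.
One worked example (a=-5, b=-1) — before: res=3, then (min((-a), min(b, a)) == abs(a)) is false, then a=5, then (((8 * 0) * (-2 * b)) == (-b)) is false, then res=-3, then returns 3; after: res=3, then (min((-a), min(b, a)) == abs(a)) is false, then a=5, then (((8 * 0) * (-2 * b)) == (-b)) is false, then res=-3, then returns 3; agreement on 3.
An exhaustive pass over the 28 declared inputs shows identical outputs.
verdict: equivalent


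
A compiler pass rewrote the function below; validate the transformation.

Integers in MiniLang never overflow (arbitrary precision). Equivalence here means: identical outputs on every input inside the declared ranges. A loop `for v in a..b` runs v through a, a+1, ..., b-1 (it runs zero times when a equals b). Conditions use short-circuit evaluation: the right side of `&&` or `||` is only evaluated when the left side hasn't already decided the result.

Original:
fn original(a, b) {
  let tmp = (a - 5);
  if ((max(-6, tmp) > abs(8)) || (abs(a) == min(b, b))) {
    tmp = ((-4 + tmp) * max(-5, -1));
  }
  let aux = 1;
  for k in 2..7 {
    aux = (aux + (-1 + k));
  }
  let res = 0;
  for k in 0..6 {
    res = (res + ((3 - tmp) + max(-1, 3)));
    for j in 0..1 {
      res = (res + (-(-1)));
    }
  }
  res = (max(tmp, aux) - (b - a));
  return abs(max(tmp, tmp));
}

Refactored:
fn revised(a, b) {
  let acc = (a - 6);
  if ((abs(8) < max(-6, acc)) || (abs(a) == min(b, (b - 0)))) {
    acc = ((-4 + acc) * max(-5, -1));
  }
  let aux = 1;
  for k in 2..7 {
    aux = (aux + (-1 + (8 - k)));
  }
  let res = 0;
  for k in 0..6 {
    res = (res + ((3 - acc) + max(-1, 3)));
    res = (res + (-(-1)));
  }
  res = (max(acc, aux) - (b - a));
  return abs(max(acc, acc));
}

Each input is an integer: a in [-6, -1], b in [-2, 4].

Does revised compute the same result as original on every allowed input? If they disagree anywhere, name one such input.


Consider the input a=-6, b=-2.
original: tmp=-11, then ((max(-6, tmp) > abs(8)) || (abs(a) == min(b, b))) is false, then aux=1, then (k=2), then aux=2, then (k=3), then aux=4, then (k=4), then aux=7, then (k=5), then aux=11, then (k=6), then aux=16, then res=0, then (k=0), then res=17, then (j=0), then res=18, then (k=1), then res=35, then (j=0), then res=36, then (k=2), then res=53, then (j=0), then res=54, then (k=3), then res=71, then (j=0), then res=72, then (k=4), then res=89, then (j=0), then res=90, then (k=5), then res=107, then (j=0), then res=108, then res=12, then returns 11
revised: acc=-12, then ((abs(8) < max(-6, acc)) || (abs(a) == min(b, (b - 0)))) is false, then aux=1, then (k=2), then aux=6, then (k=3), then aux=10, then (k=4), then aux=13, then (k=5), then aux=15, then (k=6), then aux=16, then res=0, then (k=0), then res=18, then res=19, then (k=1), then res=37, then res=38, then (k=2), then res=56, then res=57, then (k=3), then res=75, then res=76, then (k=4), then res=94, then res=95, then (k=5), then res=113, then res=114, then res=12, then returns 12
11 and 12 differ, so these are not the same function on this domain.
verdict: not equivalent; witness: a=-6, b=-2


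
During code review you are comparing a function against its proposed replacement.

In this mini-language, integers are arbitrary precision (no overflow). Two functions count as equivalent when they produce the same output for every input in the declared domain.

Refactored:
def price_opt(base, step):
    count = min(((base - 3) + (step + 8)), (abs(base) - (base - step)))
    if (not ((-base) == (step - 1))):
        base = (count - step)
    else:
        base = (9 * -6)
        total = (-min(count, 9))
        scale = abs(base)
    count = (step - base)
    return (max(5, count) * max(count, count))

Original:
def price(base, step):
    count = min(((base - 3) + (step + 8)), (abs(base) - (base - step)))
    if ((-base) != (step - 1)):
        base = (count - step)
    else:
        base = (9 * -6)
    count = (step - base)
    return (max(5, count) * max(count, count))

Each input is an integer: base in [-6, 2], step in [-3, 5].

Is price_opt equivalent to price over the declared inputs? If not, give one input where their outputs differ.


This is a faithful refactor — boolean connective usage differs; also min/max/abs usage differs; also local variable names differ; also constant usage differs; also statement counts differ; also comparison usage differs, but the computed results match everywhere.
Tracing base=-4, step=3: price: count=4, then ((-base) != (step - 1)) is true, then base=1, then count=2, then returns 10 | price_opt: count=4, then (not ((-base) == (step - 1))) is true, then base=1, then count=2, then returns 10 — matching result 10.
Every one of the 81 inputs gives matching results.
verdict: equivalent


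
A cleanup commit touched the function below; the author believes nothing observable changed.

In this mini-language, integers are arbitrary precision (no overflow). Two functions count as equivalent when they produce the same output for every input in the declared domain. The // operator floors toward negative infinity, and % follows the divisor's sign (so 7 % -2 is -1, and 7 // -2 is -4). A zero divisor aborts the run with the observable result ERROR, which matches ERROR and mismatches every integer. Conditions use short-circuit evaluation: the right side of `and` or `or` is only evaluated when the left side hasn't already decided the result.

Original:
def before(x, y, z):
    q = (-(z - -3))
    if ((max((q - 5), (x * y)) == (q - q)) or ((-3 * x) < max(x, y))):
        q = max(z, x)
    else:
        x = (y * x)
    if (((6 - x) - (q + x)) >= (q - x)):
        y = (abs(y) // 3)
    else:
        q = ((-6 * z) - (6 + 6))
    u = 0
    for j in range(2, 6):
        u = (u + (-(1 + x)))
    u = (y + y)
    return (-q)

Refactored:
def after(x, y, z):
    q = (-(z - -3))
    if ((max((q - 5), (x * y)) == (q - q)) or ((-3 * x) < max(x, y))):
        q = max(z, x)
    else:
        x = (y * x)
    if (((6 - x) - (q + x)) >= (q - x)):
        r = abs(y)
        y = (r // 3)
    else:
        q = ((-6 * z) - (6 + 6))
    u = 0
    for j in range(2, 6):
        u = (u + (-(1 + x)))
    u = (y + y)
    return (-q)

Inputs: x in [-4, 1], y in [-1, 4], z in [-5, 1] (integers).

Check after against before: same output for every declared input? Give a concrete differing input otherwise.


Reading the diff, among the changes: statement counts differ; local variable names differ.
Tracing x=-3, y=1, z=0: before: q becomes -3; next ((max((q - 5), (x * y)) == (q - q)) or ((-3 * x) < max(x, y))) evaluates to false; next x becomes -3; next (((6 - x) - (q + x)) >= (q - x)) evaluates to true; next y becomes 0; next u becomes 0; next at j=2:; next u becomes 2; next at j=3:; next u becomes 4; next at j=4:; next u becomes 6; next at j=5:; next u becomes 8; next u becomes 0; next final value 3 | after: q becomes -3; next ((max((q - 5), (x * y)) == (q - q)) or ((-3 * x) < max(x, y))) evaluates to false; next x becomes -3; next (((6 - x) - (q + x)) >= (q - x)) evaluates to true; next r becomes 1; next y becomes 0; next u becomes 0; next at j=2:; next u becomes 2; next at j=3:; next u becomes 4; next at j=4:; next u becomes 6; next at j=5:; next u becomes 8; next u becomes 0; next final value 3 — matching result 3.
Sweeping the whole domain (252 inputs) finds no disagreement.
verdict: equivalent


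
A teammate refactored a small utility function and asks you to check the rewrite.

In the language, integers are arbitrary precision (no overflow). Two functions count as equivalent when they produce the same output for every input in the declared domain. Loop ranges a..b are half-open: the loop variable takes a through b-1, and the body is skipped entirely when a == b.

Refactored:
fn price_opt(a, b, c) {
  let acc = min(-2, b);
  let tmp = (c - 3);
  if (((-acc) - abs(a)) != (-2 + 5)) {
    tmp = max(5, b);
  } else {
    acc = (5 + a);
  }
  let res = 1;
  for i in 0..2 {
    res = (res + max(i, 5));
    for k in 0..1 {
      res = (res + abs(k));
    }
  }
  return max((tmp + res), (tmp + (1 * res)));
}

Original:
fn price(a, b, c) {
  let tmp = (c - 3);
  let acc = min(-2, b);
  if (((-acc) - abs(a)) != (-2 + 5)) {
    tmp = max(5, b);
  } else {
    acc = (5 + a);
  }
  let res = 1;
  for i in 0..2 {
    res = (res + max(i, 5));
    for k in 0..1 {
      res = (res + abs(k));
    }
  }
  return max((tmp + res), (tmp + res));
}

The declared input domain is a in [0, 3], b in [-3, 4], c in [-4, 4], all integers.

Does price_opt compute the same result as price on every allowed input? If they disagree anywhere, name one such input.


The two are interchangeable: constant usage differs; arithmetic usage differs, and every declared input agrees.
Tracing a=1, b=2, c=-3: price: tmp = -6; acc = -2; (((-acc) - abs(a)) != (-2 + 5)) -> true; tmp = 5; res = 1; [i=0]; res = 6; [k=0]; res = 6; [i=1]; res = 11; [k=0]; res = 11; return 16 | price_opt: acc = -2; tmp = -6; (((-acc) - abs(a)) != (-2 + 5)) -> true; tmp = 5; res = 1; [i=0]; res = 6; [k=0]; res = 6; [i=1]; res = 11; [k=0]; res = 11; return 16 — matching result 16.
An exhaustive pass over the 288 declared inputs shows identical outputs.
verdict: equivalent


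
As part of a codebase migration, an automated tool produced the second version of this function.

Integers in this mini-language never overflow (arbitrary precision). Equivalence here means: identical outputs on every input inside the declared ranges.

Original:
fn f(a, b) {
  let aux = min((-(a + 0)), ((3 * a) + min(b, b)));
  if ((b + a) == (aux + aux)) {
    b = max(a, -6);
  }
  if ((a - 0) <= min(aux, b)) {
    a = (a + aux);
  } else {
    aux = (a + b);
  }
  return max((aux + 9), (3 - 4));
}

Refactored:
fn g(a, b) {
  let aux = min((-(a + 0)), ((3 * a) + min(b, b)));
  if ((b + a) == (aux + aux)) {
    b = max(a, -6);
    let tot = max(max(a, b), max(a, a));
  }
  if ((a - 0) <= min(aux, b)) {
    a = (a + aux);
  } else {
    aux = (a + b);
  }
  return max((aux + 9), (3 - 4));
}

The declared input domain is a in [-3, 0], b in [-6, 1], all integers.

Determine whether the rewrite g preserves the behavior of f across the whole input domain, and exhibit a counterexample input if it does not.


Differences: local variable names differ; also min/max/abs usage differs; also statement counts differ — yet all 32 inputs agree.
verdict: equivalent


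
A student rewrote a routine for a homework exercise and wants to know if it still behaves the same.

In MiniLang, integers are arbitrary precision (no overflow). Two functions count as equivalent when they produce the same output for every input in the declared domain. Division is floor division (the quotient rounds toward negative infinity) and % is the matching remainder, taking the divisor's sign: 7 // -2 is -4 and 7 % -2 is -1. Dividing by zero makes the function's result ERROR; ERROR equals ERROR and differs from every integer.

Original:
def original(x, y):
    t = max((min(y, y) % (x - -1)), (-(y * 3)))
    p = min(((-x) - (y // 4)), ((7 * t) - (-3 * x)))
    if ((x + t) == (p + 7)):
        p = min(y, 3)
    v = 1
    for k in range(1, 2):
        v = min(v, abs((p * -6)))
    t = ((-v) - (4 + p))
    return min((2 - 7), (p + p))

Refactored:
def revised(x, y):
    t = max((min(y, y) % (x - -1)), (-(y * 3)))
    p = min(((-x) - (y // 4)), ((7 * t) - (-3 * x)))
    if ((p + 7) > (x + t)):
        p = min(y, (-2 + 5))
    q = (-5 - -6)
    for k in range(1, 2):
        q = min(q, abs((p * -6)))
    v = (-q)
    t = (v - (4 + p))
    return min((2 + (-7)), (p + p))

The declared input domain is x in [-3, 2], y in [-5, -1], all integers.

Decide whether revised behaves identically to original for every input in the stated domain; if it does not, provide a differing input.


Evaluate both at x=-3, y=-5.
original: t becomes 15; next p becomes 5; next ((x + t) == (p + 7)) evaluates to true; next p becomes -5; next v becomes 1; next at k=1:; next v becomes 1; next t becomes 0; next final value -10
revised: t becomes 15; next p becomes 5; next ((p + 7) > (x + t)) evaluates to false; next q becomes 1; next at k=1:; next q becomes 1; next v becomes -1; next t becomes -10; next final value -5
-10 against -5: the behavior changed.
verdict: not equivalent; witness: x=-3, y=-5


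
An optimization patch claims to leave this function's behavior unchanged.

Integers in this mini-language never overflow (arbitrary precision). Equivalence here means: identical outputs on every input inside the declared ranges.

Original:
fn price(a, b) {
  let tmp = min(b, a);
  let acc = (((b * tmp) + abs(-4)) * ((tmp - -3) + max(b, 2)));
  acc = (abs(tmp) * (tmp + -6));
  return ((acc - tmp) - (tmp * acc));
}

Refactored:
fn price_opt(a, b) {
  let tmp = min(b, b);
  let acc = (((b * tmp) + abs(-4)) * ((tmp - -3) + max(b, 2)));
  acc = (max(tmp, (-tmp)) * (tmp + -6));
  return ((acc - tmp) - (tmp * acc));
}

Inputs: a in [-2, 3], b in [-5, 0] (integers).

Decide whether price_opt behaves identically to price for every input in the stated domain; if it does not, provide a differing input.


There is a counterexample at a=-2, b=-1: -46 on one side, -13 on the other.
price: tmp=-2, then acc=18, then acc=-16, then returns -46
price_opt: tmp=-1, then acc=20, then acc=-7, then returns -13
verdict: not equivalent; witness: a=-2, b=-1


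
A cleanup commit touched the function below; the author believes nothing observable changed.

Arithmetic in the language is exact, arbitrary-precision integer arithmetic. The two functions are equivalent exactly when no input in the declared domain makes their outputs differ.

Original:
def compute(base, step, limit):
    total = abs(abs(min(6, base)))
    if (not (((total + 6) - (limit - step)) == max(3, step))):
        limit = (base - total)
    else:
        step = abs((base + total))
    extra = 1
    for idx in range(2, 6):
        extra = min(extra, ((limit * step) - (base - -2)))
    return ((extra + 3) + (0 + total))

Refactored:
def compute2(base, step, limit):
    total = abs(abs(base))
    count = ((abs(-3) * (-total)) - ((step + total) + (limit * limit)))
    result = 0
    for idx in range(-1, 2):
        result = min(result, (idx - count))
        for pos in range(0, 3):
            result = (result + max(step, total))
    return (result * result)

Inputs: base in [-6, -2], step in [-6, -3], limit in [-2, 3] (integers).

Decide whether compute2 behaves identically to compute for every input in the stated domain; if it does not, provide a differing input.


At base=-6, step=-6, limit=-2: compute gives 10, compute2 gives 1681.
verdict: not equivalent; witness: base=-6, step=-6, limit=-2


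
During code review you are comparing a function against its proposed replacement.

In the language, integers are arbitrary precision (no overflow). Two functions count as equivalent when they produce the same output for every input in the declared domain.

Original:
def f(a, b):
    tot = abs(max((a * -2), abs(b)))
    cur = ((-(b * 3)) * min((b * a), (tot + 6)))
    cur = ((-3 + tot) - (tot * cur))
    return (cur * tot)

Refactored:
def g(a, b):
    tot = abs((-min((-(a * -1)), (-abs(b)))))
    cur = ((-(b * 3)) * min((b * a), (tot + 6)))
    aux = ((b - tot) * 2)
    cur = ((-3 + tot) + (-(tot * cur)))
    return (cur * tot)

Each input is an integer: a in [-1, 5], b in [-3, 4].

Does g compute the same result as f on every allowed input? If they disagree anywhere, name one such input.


Not equivalent: a=-1, b=-1 separates them (-14 vs -5).
f: tot=2, then cur=3, then cur=-7, then returns -14
g: tot=1, then cur=3, then aux=-4, then cur=-5, then returns -5
verdict: not equivalent; witness: a=-1, b=-1


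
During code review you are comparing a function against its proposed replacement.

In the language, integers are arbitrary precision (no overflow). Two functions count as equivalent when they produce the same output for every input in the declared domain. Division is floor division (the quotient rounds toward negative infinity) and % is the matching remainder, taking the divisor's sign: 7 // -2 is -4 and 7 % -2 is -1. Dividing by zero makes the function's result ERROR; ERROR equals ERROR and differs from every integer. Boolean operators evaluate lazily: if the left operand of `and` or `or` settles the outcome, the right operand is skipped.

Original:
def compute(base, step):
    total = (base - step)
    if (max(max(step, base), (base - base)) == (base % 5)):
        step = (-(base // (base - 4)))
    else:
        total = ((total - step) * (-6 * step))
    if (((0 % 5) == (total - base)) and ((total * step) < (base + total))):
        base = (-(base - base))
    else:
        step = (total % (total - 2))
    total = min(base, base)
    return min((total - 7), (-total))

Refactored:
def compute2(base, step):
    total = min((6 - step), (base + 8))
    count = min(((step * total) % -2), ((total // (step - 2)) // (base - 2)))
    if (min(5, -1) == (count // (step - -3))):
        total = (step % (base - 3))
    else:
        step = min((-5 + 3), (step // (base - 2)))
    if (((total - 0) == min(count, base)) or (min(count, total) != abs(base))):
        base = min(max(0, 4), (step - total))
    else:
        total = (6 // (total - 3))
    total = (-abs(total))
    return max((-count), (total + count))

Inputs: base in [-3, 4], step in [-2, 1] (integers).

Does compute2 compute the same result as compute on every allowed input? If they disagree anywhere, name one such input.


Consider the input base=-3, step=-2.
compute: total := -1 | (max(max(step, base), (base - base)) == (base % 5)): false | total := 12 | (((0 % 5) == (total - base)) and ((total * step) < (base + total))): false | step := 2 | total := -3 | result -10
compute2: total := 5 | count := 0 | (min(5, -1) == (count // (step - -3))): false | step := -2 | (((total - 0) == min(count, base)) or (min(count, total) != abs(base))): true | base := -7 | total := -5 | result 0
-10 vs 0 — the two versions disagree here.
verdict: not equivalent; witness: base=-3, step=-2


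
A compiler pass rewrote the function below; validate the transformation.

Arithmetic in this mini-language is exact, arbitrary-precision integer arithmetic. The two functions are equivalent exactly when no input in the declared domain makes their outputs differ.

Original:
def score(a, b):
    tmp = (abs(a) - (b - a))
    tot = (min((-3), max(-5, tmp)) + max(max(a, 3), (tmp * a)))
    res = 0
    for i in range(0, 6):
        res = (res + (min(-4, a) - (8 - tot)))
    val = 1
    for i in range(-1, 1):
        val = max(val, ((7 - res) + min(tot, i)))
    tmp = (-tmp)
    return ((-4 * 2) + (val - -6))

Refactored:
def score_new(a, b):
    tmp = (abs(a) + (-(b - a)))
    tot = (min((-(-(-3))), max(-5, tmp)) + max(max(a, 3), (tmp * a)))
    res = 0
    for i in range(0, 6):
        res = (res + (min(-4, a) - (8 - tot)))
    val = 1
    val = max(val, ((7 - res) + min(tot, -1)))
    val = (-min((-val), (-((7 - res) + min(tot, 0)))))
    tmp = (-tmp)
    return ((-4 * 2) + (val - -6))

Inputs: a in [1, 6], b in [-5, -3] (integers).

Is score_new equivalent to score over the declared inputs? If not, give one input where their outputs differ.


Behavior is preserved: although arithmetic usage differs, and min/max/abs usage differs, and loop structure differs, and constant usage differs, the outputs never diverge.
One worked example (a=6, b=-5) — score: tmp := 17 | tot := 99 | res := 0 | iter i=0: | res := 87 | iter i=1: | res := 174 | iter i=2: | res := 261 | iter i=3: | res := 348 | iter i=4: | res := 435 | iter i=5: | res := 522 | val := 1 | iter i=-1: | val := 1 | iter i=0: | val := 1 | tmp := -17 | result -1; score_new: tmp := 17 | tot := 99 | res := 0 | iter i=0: | res := 87 | iter i=1: | res := 174 | iter i=2: | res := 261 | iter i=3: | res := 348 | iter i=4: | res := 435 | iter i=5: | res := 522 | val := 1 | val := 1 | val := 1 | tmp := -17 | result -1; agreement on -1.
An exhaustive pass over the 18 declared inputs shows identical outputs.
verdict: equivalent


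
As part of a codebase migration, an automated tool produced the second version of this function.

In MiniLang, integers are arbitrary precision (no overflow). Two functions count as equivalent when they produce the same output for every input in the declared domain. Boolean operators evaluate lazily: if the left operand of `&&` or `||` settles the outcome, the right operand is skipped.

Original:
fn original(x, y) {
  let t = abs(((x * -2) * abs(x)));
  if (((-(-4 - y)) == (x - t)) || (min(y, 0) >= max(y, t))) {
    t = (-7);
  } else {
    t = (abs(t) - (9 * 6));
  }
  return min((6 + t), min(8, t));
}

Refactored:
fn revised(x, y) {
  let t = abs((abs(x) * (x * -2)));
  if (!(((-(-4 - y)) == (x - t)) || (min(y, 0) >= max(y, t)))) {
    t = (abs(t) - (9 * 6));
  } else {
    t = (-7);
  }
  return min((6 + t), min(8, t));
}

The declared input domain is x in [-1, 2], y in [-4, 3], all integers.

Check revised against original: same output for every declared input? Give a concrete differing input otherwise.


Behavior is preserved: although boolean connective usage differs, the outputs never diverge.
Spot check at x=0, y=-3 — original: t := 0 | (((-(-4 - y)) == (x - t)) || (min(y, 0) >= max(y, t))): false | t := -54 | result -54. revised: t := 0 | (!(((-(-4 - y)) == (x - t)) || (min(y, 0) >= max(y, t)))): true | t := -54 | result -54. Both give -54.
Checked all 32 inputs in the declared domain: the outputs agree on every one.
verdict: equivalent


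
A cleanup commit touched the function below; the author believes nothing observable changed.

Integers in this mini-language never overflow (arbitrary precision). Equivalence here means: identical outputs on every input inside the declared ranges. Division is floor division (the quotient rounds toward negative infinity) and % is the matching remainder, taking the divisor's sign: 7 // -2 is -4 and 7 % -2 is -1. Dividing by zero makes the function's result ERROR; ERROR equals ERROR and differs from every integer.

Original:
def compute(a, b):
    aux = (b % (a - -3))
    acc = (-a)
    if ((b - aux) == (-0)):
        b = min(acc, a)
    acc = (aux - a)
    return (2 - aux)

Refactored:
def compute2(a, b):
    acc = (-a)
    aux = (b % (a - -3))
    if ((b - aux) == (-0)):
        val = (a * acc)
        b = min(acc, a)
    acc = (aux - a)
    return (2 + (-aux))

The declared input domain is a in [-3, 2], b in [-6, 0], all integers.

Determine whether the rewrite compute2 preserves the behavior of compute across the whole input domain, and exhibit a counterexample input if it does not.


Differences: statement counts differ; also arithmetic usage differs; also local variable names differ — yet all 42 inputs agree.
verdict: equivalent


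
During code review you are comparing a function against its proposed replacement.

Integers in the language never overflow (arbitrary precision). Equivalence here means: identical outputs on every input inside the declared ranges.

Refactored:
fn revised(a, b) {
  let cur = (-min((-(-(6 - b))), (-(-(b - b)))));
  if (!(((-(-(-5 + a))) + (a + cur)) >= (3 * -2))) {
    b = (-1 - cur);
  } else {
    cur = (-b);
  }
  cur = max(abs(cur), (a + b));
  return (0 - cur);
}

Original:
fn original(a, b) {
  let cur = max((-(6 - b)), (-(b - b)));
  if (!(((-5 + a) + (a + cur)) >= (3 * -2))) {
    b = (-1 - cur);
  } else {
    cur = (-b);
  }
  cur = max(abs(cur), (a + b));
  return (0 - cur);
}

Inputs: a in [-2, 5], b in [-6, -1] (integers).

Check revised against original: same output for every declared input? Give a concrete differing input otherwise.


The two versions differ — the changes include min/max/abs usage differs.
Tracing a=4, b=-2: original: cur := 0 | (!(((-5 + a) + (a + cur)) >= (3 * -2))): false | cur := 2 | cur := 2 | result -2 | revised: cur := 0 | (!(((-(-(-5 + a))) + (a + cur)) >= (3 * -2))): false | cur := 2 | cur := 2 | result -2 — matching result -2.
Sweeping the whole domain (48 inputs) finds no disagreement.
verdict: equivalent


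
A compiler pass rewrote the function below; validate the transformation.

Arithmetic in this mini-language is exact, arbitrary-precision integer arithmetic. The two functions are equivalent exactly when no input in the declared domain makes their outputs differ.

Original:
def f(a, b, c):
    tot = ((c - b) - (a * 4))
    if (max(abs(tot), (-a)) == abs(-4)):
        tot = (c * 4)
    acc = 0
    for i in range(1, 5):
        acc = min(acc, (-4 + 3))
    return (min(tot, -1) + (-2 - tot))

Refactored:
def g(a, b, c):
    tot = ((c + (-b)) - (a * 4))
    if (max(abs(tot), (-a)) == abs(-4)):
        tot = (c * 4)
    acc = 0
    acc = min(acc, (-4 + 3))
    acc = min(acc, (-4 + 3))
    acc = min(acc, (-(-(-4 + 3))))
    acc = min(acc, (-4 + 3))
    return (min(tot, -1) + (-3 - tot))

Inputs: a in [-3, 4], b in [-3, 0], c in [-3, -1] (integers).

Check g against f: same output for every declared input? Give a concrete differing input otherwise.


Not equivalent: a=-3, b=-3, c=-3 separates them (-15 vs -16).
f: tot = 12; (max(abs(tot), (-a)) == abs(-4)) -> false; acc = 0; [i=1]; acc = -1; [i=2]; acc = -1; [i=3]; acc = -1; [i=4]; acc = -1; return -15
g: tot = 12; (max(abs(tot), (-a)) == abs(-4)) -> false; acc = 0; acc = -1; acc = -1; acc = -1; acc = -1; return -16
verdict: not equivalent; witness: a=-3, b=-3, c=-3


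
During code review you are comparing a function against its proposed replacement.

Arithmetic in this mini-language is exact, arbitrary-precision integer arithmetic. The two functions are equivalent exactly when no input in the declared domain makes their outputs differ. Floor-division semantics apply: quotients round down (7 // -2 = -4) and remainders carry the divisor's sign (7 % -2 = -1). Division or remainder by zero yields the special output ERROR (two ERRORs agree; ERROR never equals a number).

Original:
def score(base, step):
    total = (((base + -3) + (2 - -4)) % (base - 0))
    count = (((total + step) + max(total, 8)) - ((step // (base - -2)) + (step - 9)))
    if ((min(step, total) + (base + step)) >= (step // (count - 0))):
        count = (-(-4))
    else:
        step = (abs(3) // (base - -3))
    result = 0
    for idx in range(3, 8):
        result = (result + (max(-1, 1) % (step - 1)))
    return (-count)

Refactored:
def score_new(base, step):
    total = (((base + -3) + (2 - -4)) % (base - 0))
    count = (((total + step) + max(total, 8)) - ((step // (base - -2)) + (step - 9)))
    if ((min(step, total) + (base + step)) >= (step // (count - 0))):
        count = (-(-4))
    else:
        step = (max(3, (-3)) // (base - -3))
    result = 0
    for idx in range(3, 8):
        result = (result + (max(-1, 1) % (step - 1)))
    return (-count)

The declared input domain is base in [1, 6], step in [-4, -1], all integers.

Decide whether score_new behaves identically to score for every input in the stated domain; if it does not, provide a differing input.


Changes here: min/max/abs usage differs; constant usage differs; the full 24-point sweep finds no disagreement.
verdict: equivalent


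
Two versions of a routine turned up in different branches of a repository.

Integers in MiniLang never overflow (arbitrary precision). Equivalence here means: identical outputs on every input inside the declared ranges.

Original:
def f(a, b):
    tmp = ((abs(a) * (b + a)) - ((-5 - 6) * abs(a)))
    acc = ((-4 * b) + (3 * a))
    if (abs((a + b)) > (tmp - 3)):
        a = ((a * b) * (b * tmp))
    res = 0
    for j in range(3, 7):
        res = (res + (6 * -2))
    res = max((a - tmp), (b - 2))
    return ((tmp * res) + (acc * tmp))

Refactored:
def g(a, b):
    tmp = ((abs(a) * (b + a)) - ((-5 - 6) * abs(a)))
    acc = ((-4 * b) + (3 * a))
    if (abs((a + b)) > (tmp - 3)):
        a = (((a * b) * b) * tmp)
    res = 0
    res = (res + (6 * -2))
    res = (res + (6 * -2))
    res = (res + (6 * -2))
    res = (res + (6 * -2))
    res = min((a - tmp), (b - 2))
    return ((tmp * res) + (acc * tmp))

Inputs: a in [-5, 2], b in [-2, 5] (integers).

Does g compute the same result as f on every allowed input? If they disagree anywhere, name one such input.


Not equivalent: a=-5, b=-2 separates them (-220 vs -640).
f: tmp becomes 20; next acc becomes -7; next (abs((a + b)) > (tmp - 3)) evaluates to false; next res becomes 0; next at j=3:; next res becomes -12; next at j=4:; next res becomes -24; next at j=5:; next res becomes -36; next at j=6:; next res becomes -48; next res becomes -4; next final value -220
g: tmp becomes 20; next acc becomes -7; next (abs((a + b)) > (tmp - 3)) evaluates to false; next res becomes 0; next res becomes -12; next res becomes -24; next res becomes -36; next res becomes -48; next res becomes -25; next final value -640
verdict: not equivalent; witness: a=-5, b=-2


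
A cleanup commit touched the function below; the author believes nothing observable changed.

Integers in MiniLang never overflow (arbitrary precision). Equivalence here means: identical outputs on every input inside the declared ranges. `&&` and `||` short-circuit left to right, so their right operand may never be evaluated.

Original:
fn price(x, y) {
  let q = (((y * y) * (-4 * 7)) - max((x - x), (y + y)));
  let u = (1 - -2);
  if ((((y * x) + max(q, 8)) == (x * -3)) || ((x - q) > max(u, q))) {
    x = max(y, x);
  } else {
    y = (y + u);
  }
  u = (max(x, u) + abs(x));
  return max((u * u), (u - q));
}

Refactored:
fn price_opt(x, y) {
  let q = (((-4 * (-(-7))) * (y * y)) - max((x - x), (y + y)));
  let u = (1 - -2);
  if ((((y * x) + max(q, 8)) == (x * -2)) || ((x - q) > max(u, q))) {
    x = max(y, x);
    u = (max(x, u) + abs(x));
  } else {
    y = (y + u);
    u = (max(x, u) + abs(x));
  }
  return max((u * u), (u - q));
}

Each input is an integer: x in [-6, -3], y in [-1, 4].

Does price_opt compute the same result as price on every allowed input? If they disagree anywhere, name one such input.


There is a counterexample at x=-4, y=0: 49 on one side, 9 on the other.
price: q becomes 0; next u becomes 3; next ((((y * x) + max(q, 8)) == (x * -3)) || ((x - q) > max(u, q))) evaluates to false; next y becomes 3; next u becomes 7; next final value 49
price_opt: q becomes 0; next u becomes 3; next ((((y * x) + max(q, 8)) == (x * -2)) || ((x - q) > max(u, q))) evaluates to true; next x becomes 0; next u becomes 3; next final value 9
verdict: not equivalent; witness: x=-4, y=0


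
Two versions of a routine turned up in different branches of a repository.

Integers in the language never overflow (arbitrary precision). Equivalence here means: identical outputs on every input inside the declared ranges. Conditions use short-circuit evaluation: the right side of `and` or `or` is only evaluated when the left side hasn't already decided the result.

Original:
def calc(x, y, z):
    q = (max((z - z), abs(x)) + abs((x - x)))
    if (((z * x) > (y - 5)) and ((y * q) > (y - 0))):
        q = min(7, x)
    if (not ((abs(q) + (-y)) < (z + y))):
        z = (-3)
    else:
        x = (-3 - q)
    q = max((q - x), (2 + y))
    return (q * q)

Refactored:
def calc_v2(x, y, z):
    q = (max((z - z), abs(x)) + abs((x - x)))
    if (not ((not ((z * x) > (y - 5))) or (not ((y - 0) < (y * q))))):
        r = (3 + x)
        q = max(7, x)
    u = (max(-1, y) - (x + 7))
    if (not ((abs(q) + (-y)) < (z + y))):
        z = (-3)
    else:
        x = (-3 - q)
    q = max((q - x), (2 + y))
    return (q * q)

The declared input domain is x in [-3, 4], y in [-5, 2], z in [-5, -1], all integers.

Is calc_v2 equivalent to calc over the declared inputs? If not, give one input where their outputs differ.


Not equivalent: x=-3, y=1, z=-5 separates them (9 vs 100).
calc: q = 3; (((z * x) > (y - 5)) and ((y * q) > (y - 0))) -> true; q = -3; (not ((abs(q) + (-y)) < (z + y))) -> true; z = -3; q = 3; return 9
calc_v2: q = 3; (not ((not ((z * x) > (y - 5))) or (not ((y - 0) < (y * q))))) -> true; r = 0; q = 7; u = -3; (not ((abs(q) + (-y)) < (z + y))) -> true; z = -3; q = 10; return 100
verdict: not equivalent; witness: x=-3, y=1, z=-5


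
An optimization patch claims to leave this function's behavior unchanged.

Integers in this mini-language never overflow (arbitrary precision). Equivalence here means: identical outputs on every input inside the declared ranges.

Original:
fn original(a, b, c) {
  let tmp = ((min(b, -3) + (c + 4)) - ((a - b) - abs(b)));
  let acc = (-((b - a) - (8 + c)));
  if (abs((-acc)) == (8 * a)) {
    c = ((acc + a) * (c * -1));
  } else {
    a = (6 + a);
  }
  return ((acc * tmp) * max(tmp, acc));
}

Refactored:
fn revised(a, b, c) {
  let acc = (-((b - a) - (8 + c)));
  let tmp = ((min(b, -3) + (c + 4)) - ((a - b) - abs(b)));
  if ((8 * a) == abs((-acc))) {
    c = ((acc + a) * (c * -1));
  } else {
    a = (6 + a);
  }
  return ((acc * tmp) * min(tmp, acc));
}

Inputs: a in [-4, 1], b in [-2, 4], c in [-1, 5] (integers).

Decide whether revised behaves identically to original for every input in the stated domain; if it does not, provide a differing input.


Not equivalent: a=-4, b=-2, c=-1 separates them (100 vs 80).
original: tmp := 4 | acc := 5 | (abs((-acc)) == (8 * a)): false | a := 2 | result 100
revised: acc := 5 | tmp := 4 | ((8 * a) == abs((-acc))): false | a := 2 | result 80
verdict: not equivalent; witness: a=-4, b=-2, c=-1
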